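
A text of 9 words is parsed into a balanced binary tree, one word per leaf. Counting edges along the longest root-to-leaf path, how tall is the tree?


In a balanced binary tree with n leaves the deepest leaf is ceil(log2(n)) edges below the root.
log2(9) = 3.1699
ceil(3.1699) = 4
height (edges) = 4

4


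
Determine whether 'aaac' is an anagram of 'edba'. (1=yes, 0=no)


Sort characters of 'aaac': 'aaac'
Sort characters of 'edba': 'abde'
Sorted forms differ -> they are NOT anagrams
Result: 0

0


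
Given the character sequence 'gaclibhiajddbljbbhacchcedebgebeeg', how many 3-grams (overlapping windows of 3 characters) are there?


String 'gaclibhiajddbljbbhacchcedebgebeeg' has length L = 33.
Number of overlapping n-grams = L - n + 1
Substituting: 33 - 3 + 1 = 31

31


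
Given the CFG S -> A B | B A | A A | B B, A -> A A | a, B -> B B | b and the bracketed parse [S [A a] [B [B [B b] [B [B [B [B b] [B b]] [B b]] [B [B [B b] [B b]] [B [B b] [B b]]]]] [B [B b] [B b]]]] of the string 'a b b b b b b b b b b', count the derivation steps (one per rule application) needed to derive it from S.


Every bracketed nonterminal node [X ...] in the tree is produced by exactly one rule application.
Reading the tree off as a leftmost derivation:
  Step 1: S  =>  A B   (applied S -> A B)
  Step 2: A B  =>  a B   (applied A -> a)
  Step 3: a B  =>  a B B   (applied B -> B B)
  Step 4: a B B  =>  a B B B   (applied B -> B B)
  Step 5: a B B B  =>  a b B B   (applied B -> b)
  Step 6: a b B B  =>  a b B B B   (applied B -> B B)
  Step 7: a b B B B  =>  a b B B B B   (applied B -> B B)
  Step 8: a b B B B B  =>  a b B B B B B   (applied B -> B B)
  Step 9: a b B B B B B  =>  a b b B B B B   (applied B -> b)
  Step 10: a b b B B B B  =>  a b b b B B B   (applied B -> b)
  Step 11: a b b b B B B  =>  a b b b b B B   (applied B -> b)
  Step 12: a b b b b B B  =>  a b b b b B B B   (applied B -> B B)
  Step 13: a b b b b B B B  =>  a b b b b B B B B   (applied B -> B B)
  Step 14: a b b b b B B B B  =>  a b b b b b B B B   (applied B -> b)
  Step 15: a b b b b b B B B  =>  a b b b b b b B B   (applied B -> b)
  Step 16: a b b b b b b B B  =>  a b b b b b b B B B   (applied B -> B B)
  Step 17: a b b b b b b B B B  =>  a b b b b b b b B B   (applied B -> b)
  Step 18: a b b b b b b b B B  =>  a b b b b b b b b B   (applied B -> b)
  Step 19: a b b b b b b b b B  =>  a b b b b b b b b B B   (applied B -> B B)
  Step 20: a b b b b b b b b B B  =>  a b b b b b b b b b B   (applied B -> b)
  Step 21: a b b b b b b b b b B  =>  a b b b b b b b b b b   (applied B -> b)
Final yield: a b b b b b b b b b b
Total rewrite steps: 21

21


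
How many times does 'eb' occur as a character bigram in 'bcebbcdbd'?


Scanning 'bcebbcdbd' for bigram 'eb':
  Position 0: 'bc' -> no
  Position 1: 'ce' -> no
  Position 2: 'eb' -> MATCH
  Position 3: 'bb' -> no
  Position 4: 'bc' -> no
  Position 5: 'cd' -> no
  Position 6: 'db' -> no
  Position 7: 'bd' -> no
Total matches: 1

1


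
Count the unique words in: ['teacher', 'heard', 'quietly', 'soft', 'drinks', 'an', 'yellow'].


Listing all tokens and tracking unique types:
  Token 1: 'teacher' -> NEW (unique so far: 1)
  Token 2: 'heard' -> NEW (unique so far: 2)
  Token 3: 'quietly' -> NEW (unique so far: 3)
  Token 4: 'soft' -> NEW (unique so far: 4)
  Token 5: 'drinks' -> NEW (unique so far: 5)
  Token 6: 'an' -> NEW (unique so far: 6)
  Token 7: 'yellow' -> NEW (unique so far: 7)
Unique types: ('an', 'drinks', 'heard', 'quietly', 'soft', 'teacher', 'yellow')
Vocabulary size: 7

7


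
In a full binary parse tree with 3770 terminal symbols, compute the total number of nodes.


Leaf nodes (terminals): 3770
Internal nodes = n - 1 = 3770 - 1 = 3769
Total = leaves + internal = 3770 + 3769 = 7539

7539


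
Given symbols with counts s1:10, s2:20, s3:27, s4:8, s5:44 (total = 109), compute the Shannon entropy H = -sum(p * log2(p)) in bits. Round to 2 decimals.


Computing entropy H = -sum(p_i * log2(p_i)):
  s1: p = 10/109 = 0.0917, -p*log2(p) = 0.3162
  s2: p = 20/109 = 0.1835, -p*log2(p) = 0.4489
  s3: p = 27/109 = 0.2477, -p*log2(p) = 0.4987
  s4: p = 8/109 = 0.0734, -p*log2(p) = 0.2766
  s5: p = 44/109 = 0.4037, -p*log2(p) = 0.5283
H = sum of terms = 2.0687
Rounded to 2 decimals: 2.07

2.07


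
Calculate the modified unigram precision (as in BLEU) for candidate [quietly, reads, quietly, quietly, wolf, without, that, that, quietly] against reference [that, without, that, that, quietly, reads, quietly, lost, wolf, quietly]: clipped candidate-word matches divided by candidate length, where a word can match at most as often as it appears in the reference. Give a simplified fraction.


Reference word counts: {'lost': 1, 'quietly': 3, 'reads': 1, 'that': 3, 'without': 1, 'wolf': 1}
Checking each candidate word (with clipping):
  'quietly' -> in reference (ref count 3, used 1/3) -> match (matches: 1)
  'reads' -> in reference (ref count 1, used 1/1) -> match (matches: 2)
  'quietly' -> in reference (ref count 3, used 2/3) -> match (matches: 3)
  'quietly' -> in reference (ref count 3, used 3/3) -> match (matches: 4)
  'wolf' -> in reference (ref count 1, used 1/1) -> match (matches: 5)
  'without' -> in reference (ref count 1, used 1/1) -> match (matches: 6)
  'that' -> in reference (ref count 3, used 1/3) -> match (matches: 7)
  'that' -> in reference (ref count 3, used 2/3) -> match (matches: 8)
  'quietly' -> ref count 3 already used up (3/3) -> clipped, no match (matches: 8)
Clipped matches: 8, Candidate length: 9
Precision = 8/9

8/9


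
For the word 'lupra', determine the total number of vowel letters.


Scanning each character of 'lupra':
  Position 1: 'l' -> consonant (running count: 0)
  Position 2: 'u' -> vowel (running count: 1)
  Position 3: 'p' -> consonant (running count: 1)
  Position 4: 'r' -> consonant (running count: 1)
  Position 5: 'a' -> vowel (running count: 2)
Total vowels: 2

2


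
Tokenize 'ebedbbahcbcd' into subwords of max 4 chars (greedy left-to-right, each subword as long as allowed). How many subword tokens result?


'ebedbbahcbcd' has 12 characters.
Chunking with max size 4:
  Chunk 1: 'ebed' (positions 0-3)
  Chunk 2: 'bbah' (positions 4-7)
  Chunk 3: 'cbcd' (positions 8-11)
Total chunks: ceil(12 / 4) = 3

3


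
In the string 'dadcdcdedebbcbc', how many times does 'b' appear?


Scanning 'dadcdcdedebbcbc' for 'b':
  Position 10: 'b' -> MATCH (count: 1)
  Position 11: 'b' -> MATCH (count: 2)
  Position 13: 'b' -> MATCH (count: 3)
Total occurrences of 'b': 3

3


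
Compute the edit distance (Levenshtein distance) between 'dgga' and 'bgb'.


Building DP table for s1='dgga' (len 4) and s2='bgb' (len 3):
       b  g  b
    0  1  2  3
  d 1  1  2  3
  g 2  2  1  2
  g 3  3  2  2
  a 4  4  3  3
Edit distance = dp[4][3] = 3

3


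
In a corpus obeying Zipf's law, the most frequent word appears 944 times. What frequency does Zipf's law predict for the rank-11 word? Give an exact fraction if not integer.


Zipf's law: freq(rank) = f1 / rank
f1 = 944, rank = 11
freq = 944 / 11
GCD(944, 11) = 1
Simplified: 944/11

944/11


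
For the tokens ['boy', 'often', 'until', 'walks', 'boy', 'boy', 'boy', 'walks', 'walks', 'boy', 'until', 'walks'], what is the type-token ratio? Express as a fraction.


Tokens: 12
Unique types: ('boy', 'often', 'until', 'walks') = 4
TTR = 4/12
Simplify: divide both by 4 -> 1/3
TTR = 1/3

1/3


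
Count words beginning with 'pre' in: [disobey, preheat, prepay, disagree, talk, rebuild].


Checking each word for prefix 'pre':
  'disobey' -> no (count: 0)
  'preheat' -> YES, starts with 'pre' (count: 1)
  'prepay' -> YES, starts with 'pre' (count: 2)
  'disagree' -> no (count: 2)
  'talk' -> no (count: 2)
  'rebuild' -> no (count: 2)
Total with prefix 'pre': 2

2


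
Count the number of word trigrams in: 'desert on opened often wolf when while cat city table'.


Word trigrams from [10] words:
  Trigram 1: (desert on opened)
  Trigram 2: (on opened often)
  Trigram 3: (opened often wolf)
  Trigram 4: (often wolf when)
  Trigram 5: (wolf when while)
  Trigram 6: (when while cat)
  Trigram 7: (while cat city)
  Trigram 8: (cat city table)
Total word trigrams: 10 - 2 = 8

8


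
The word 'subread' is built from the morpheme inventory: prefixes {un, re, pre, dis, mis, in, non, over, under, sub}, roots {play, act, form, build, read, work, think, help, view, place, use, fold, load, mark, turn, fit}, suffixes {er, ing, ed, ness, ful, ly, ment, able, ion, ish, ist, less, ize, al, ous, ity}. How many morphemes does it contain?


Segmenting 'subread' against the inventory:
  'sub' -> prefix (morpheme 1)
  'read' -> root (morpheme 2)
Total morphemes: 2

2


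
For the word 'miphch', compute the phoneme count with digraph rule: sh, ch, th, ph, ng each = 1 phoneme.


Parsing 'miphch' greedily, digraphs first:
  'm' -> consonant phoneme (phonemes so far: 1)
  'i' -> vowel phoneme (phonemes so far: 2)
  'ph' -> digraph (1 consonant phoneme) (phonemes so far: 3)
  'ch' -> digraph (1 consonant phoneme) (phonemes so far: 4)
Total phonemes: 4

4


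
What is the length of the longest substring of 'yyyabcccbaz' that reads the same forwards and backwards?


Scanning 'yyyabcccbaz' for palindromic substrings.
Substring at positions 3-9: 'abcccba'.
Check: reverse('abcccba') = 'abcccba' -> palindrome confirmed.
Neighbouring characters ('y' / 'z') break symmetry, so it cannot extend further.
No longer palindromic substring exists; longest length = 7

7


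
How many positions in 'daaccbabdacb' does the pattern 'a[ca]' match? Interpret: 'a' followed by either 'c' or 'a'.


Pattern: a[ca] means 'a' followed by either 'c' or 'a'.
Scanning 'daaccbabdacb' position-by-position:
  Pos 0: window 'da' -> no
  Pos 1: window 'aa' -> MATCH
  Pos 2: window 'ac' -> MATCH
  Pos 3: window 'cc' -> no
  Pos 4: window 'cb' -> no
  Pos 5: window 'ba' -> no
  Pos 6: window 'ab' -> no
  Pos 7: window 'bd' -> no
  Pos 8: window 'da' -> no
  Pos 9: window 'ac' -> MATCH
  Pos 10: window 'cb' -> no
  Pos 11: window 'b' -> no
Total matches: 3

3


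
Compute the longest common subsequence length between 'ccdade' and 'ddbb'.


DP table for LCS of 'ccdade' and 'ddbb':
       d  d  b  b
    0  0  0  0  0
  c 0  0  0  0  0
  c 0  0  0  0  0
  d 0  1  1  1  1
  a 0  1  1  1  1
  d 0  1  2  2  2
  e 0  1  2  2  2
LCS: 'dd'
LCS length = 2

2


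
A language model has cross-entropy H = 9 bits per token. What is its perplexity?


Perplexity formula: PP = 2^H
H = 9
PP = 2^9
PP = 2^9 = 512

512


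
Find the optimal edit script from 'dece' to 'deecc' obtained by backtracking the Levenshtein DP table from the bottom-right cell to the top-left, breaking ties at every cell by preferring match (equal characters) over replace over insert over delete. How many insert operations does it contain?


Edit distance = 2. Backtracking from cell (4, 5) with preference match > replace > insert > delete,
then listing the resulting alignment 'dece' -> 'deecc' left to right:
  Step 1: keep 'd'
  Step 2: insert 'e' [insertion #1]
  Step 3: keep 'e'
  Step 4: keep 'c'
  Step 5: replace e->c
Total insertions: 1

1


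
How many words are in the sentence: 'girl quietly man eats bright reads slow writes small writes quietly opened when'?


Counting words by splitting on spaces:
  Word 1: 'girl'
  Word 2: 'quietly'
  Word 3: 'man'
  Word 4: 'eats'
  Word 5: 'bright'
  Word 6: 'reads'
  Word 7: 'slow'
  Word 8: 'writes'
  Word 9: 'small'
  Word 10: 'writes'
  Word 11: 'quietly'
  Word 12: 'opened'
  Word 13: 'when'
Total words: 13

13


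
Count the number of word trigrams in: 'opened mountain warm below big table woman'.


Word trigrams from [7] words:
  Trigram 1: (opened mountain warm)
  Trigram 2: (mountain warm below)
  Trigram 3: (warm below big)
  Trigram 4: (below big table)
  Trigram 5: (big table woman)
Total word trigrams: 7 - 2 = 5

5


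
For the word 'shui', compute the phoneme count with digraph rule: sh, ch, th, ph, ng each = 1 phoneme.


Parsing 'shui' greedily, digraphs first:
  'sh' -> digraph (1 consonant phoneme) (phonemes so far: 1)
  'u' -> vowel phoneme (phonemes so far: 2)
  'i' -> vowel phoneme (phonemes so far: 3)
Total phonemes: 3

3


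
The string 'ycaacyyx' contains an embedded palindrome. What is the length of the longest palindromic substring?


Scanning 'ycaacyyx' for palindromic substrings.
Substring at positions 0-5: 'ycaacy'.
Check: reverse('ycaacy') = 'ycaacy' -> palindrome confirmed.
Neighbouring characters ('-' / 'y') break symmetry, so it cannot extend further.
No longer palindromic substring exists; longest length = 6

6


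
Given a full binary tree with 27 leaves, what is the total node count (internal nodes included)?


Leaf nodes (terminals): 27
Internal nodes = n - 1 = 27 - 1 = 26
Total = leaves + internal = 27 + 26 = 53

53


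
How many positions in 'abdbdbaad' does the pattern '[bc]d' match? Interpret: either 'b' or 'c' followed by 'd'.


Pattern: [bc]d means either 'b' or 'c' followed by 'd'.
Scanning 'abdbdbaad' position-by-position:
  Pos 0: window 'ab' -> no
  Pos 1: window 'bd' -> MATCH
  Pos 2: window 'db' -> no
  Pos 3: window 'bd' -> MATCH
  Pos 4: window 'db' -> no
  Pos 5: window 'ba' -> no
  Pos 6: window 'aa' -> no
  Pos 7: window 'ad' -> no
  Pos 8: window 'd' -> no
Total matches: 2

2


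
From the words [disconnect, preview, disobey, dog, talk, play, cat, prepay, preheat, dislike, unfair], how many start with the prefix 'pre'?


Checking each word for prefix 'pre':
  'disconnect' -> no (count: 0)
  'preview' -> YES, starts with 'pre' (count: 1)
  'disobey' -> no (count: 1)
  'dog' -> no (count: 1)
  'talk' -> no (count: 1)
  'play' -> no (count: 1)
  'cat' -> no (count: 1)
  'prepay' -> YES, starts with 'pre' (count: 2)
  'preheat' -> YES, starts with 'pre' (count: 3)
  'dislike' -> no (count: 3)
  'unfair' -> no (count: 3)
Total with prefix 'pre': 3

3


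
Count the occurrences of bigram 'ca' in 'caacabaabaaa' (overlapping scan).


Scanning 'caacabaabaaa' for bigram 'ca':
  Position 0: 'ca' -> MATCH
  Position 1: 'aa' -> no
  Position 2: 'ac' -> no
  Position 3: 'ca' -> MATCH
  Position 4: 'ab' -> no
  Position 5: 'ba' -> no
  Position 6: 'aa' -> no
  Position 7: 'ab' -> no
  Position 8: 'ba' -> no
  Position 9: 'aa' -> no
  Position 10: 'aa' -> no
Total matches: 2

2


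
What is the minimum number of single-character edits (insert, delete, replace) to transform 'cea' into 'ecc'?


Building DP table for s1='cea' (len 3) and s2='ecc' (len 3):
       e  c  c
    0  1  2  3
  c 1  1  1  2
  e 2  1  2  2
  a 3  2  2  3
Edit distance = dp[3][3] = 3

3


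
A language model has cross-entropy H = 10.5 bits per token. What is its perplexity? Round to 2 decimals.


Perplexity formula: PP = 2^H
H = 10.5
PP = 2^10.5
Decompose: 2^10.5 = 2^10 * 2^0.5 = 2^10 * sqrt(2)
2^10 = 1024, sqrt(2) ~ 1.4142136
PP ~ 1024 * 1.4142136 = 1448.1547264
Rounded to 2 decimals: 1448.15

1448.15


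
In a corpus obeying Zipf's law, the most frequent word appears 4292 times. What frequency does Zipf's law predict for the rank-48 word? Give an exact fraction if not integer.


Zipf's law: freq(rank) = f1 / rank
f1 = 4292, rank = 48
freq = 4292 / 48
GCD(4292, 48) = 4
Simplified: 1073/12

1073/12


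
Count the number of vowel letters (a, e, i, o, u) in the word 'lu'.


Scanning each character of 'lu':
  Position 1: 'l' -> consonant (running count: 0)
  Position 2: 'u' -> vowel (running count: 1)
Total vowels: 1

1


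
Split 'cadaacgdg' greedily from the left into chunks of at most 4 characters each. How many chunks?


'cadaacgdg' has 9 characters.
Chunking with max size 4:
  Chunk 1: 'cada' (positions 0-3)
  Chunk 2: 'acgd' (positions 4-7)
  Chunk 3: 'g' (positions 8-8)
Total chunks: ceil(9 / 4) = 3

3


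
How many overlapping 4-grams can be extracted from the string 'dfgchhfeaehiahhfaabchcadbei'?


String 'dfgchhfeaehiahhfaabchcadbei' has length L = 27.
Number of overlapping n-grams = L - n + 1
Substituting: 27 - 4 + 1 = 24

24


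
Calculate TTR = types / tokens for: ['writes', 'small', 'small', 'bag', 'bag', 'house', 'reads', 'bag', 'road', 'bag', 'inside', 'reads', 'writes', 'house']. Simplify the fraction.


Tokens: 14
Unique types: ('bag', 'house', 'inside', 'reads', 'road', 'small', 'writes') = 7
TTR = 7/14
Simplify: divide both by 7 -> 1/2
TTR = 1/2

1/2


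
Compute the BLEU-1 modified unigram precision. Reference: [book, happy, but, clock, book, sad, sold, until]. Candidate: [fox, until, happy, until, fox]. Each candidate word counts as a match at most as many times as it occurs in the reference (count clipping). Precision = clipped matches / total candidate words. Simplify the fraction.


Reference word counts: {'book': 2, 'but': 1, 'clock': 1, 'happy': 1, 'sad': 1, 'sold': 1, 'until': 1}
Checking each candidate word (with clipping):
  'fox' -> not in reference -> no match (matches: 0)
  'until' -> in reference (ref count 1, used 1/1) -> match (matches: 1)
  'happy' -> in reference (ref count 1, used 1/1) -> match (matches: 2)
  'until' -> ref count 1 already used up (1/1) -> clipped, no match (matches: 2)
  'fox' -> not in reference -> no match (matches: 2)
Clipped matches: 2, Candidate length: 5
Precision = 2/5

2/5


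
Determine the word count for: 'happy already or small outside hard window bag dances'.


Counting words by splitting on spaces:
  Word 1: 'happy'
  Word 2: 'already'
  Word 3: 'or'
  Word 4: 'small'
  Word 5: 'outside'
  Word 6: 'hard'
  Word 7: 'window'
  Word 8: 'bag'
  Word 9: 'dances'
Total words: 9

9


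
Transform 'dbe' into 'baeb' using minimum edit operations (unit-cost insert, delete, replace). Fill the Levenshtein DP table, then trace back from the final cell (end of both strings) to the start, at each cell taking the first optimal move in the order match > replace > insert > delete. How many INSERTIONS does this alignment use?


Edit distance = 3. Backtracking from cell (3, 4) with preference match > replace > insert > delete,
then listing the resulting alignment 'dbe' -> 'baeb' left to right:
  Step 1: replace d->b
  Step 2: replace b->a
  Step 3: keep 'e'
  Step 4: insert 'b' [insertion #1]
Total insertions: 1

1


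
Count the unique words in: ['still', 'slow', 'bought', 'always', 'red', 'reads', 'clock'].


Listing all tokens and tracking unique types:
  Token 1: 'still' -> NEW (unique so far: 1)
  Token 2: 'slow' -> NEW (unique so far: 2)
  Token 3: 'bought' -> NEW (unique so far: 3)
  Token 4: 'always' -> NEW (unique so far: 4)
  Token 5: 'red' -> NEW (unique so far: 5)
  Token 6: 'reads' -> NEW (unique so far: 6)
  Token 7: 'clock' -> NEW (unique so far: 7)
Unique types: ('always', 'bought', 'clock', 'reads', 'red', 'slow', 'still')
Vocabulary size: 7

7


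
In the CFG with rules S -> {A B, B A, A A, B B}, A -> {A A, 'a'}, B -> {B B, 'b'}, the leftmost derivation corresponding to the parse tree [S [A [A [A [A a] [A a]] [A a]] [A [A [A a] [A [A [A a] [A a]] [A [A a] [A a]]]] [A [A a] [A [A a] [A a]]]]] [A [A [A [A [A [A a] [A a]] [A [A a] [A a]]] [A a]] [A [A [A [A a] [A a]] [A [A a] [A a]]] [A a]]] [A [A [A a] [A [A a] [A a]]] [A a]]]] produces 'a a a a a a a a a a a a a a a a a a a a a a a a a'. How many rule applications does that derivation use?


Every bracketed nonterminal node [X ...] in the tree is produced by exactly one rule application.
Reading the tree off as a leftmost derivation:
  Step 1: S  =>  A A   (applied S -> A A)
  Step 2: A A  =>  A A A   (applied A -> A A)
  Step 3: A A A  =>  A A A A   (applied A -> A A)
  Step 4: A A A A  =>  A A A A A   (applied A -> A A)
  Step 5: A A A A A  =>  a A A A A   (applied A -> a)
  Step 6: a A A A A  =>  a a A A A   (applied A -> a)
  Step 7: a a A A A  =>  a a a A A   (applied A -> a)
  Step 8: a a a A A  =>  a a a A A A   (applied A -> A A)
  Step 9: a a a A A A  =>  a a a A A A A   (applied A -> A A)
  Step 10: a a a A A A A  =>  a a a a A A A   (applied A -> a)
  Step 11: a a a a A A A  =>  a a a a A A A A   (applied A -> A A)
  Step 12: a a a a A A A A  =>  a a a a A A A A A   (applied A -> A A)
  Step 13: a a a a A A A A A  =>  a a a a a A A A A   (applied A -> a)
  Step 14: a a a a a A A A A  =>  a a a a a a A A A   (applied A -> a)
  Step 15: a a a a a a A A A  =>  a a a a a a A A A A   (applied A -> A A)
  Step 16: a a a a a a A A A A  =>  a a a a a a a A A A   (applied A -> a)
  Step 17: a a a a a a a A A A  =>  a a a a a a a a A A   (applied A -> a)
  Step 18: a a a a a a a a A A  =>  a a a a a a a a A A A   (applied A -> A A)
  Step 19: a a a a a a a a A A A  =>  a a a a a a a a a A A   (applied A -> a)
  Step 20: a a a a a a a a a A A  =>  a a a a a a a a a A A A   (applied A -> A A)
  Step 21: a a a a a a a a a A A A  =>  a a a a a a a a a a A A   (applied A -> a)
  Step 22: a a a a a a a a a a A A  =>  a a a a a a a a a a a A   (applied A -> a)
  Step 23: a a a a a a a a a a a A  =>  a a a a a a a a a a a A A   (applied A -> A A)
  Step 24: a a a a a a a a a a a A A  =>  a a a a a a a a a a a A A A   (applied A -> A A)
  Step 25: a a a a a a a a a a a A A A  =>  a a a a a a a a a a a A A A A   (applied A -> A A)
  Step 26: a a a a a a a a a a a A A A A  =>  a a a a a a a a a a a A A A A A   (applied A -> A A)
  Step 27: a a a a a a a a a a a A A A A A  =>  a a a a a a a a a a a A A A A A A   (applied A -> A A)
  Step 28: a a a a a a a a a a a A A A A A A  =>  a a a a a a a a a a a a A A A A A   (applied A -> a)
  Step 29: a a a a a a a a a a a a A A A A A  =>  a a a a a a a a a a a a a A A A A   (applied A -> a)
  Step 30: a a a a a a a a a a a a a A A A A  =>  a a a a a a a a a a a a a A A A A A   (applied A -> A A)
  Step 31: a a a a a a a a a a a a a A A A A A  =>  a a a a a a a a a a a a a a A A A A   (applied A -> a)
  Step 32: a a a a a a a a a a a a a a A A A A  =>  a a a a a a a a a a a a a a a A A A   (applied A -> a)
  Step 33: a a a a a a a a a a a a a a a A A A  =>  a a a a a a a a a a a a a a a a A A   (applied A -> a)
  Step 34: a a a a a a a a a a a a a a a a A A  =>  a a a a a a a a a a a a a a a a A A A   (applied A -> A A)
  Step 35: a a a a a a a a a a a a a a a a A A A  =>  a a a a a a a a a a a a a a a a A A A A   (applied A -> A A)
  Step 36: a a a a a a a a a a a a a a a a A A A A  =>  a a a a a a a a a a a a a a a a A A A A A   (applied A -> A A)
  Step 37: a a a a a a a a a a a a a a a a A A A A A  =>  a a a a a a a a a a a a a a a a a A A A A   (applied A -> a)
  Step 38: a a a a a a a a a a a a a a a a a A A A A  =>  a a a a a a a a a a a a a a a a a a A A A   (applied A -> a)
  Step 39: a a a a a a a a a a a a a a a a a a A A A  =>  a a a a a a a a a a a a a a a a a a A A A A   (applied A -> A A)
  Step 40: a a a a a a a a a a a a a a a a a a A A A A  =>  a a a a a a a a a a a a a a a a a a a A A A   (applied A -> a)
  Step 41: a a a a a a a a a a a a a a a a a a a A A A  =>  a a a a a a a a a a a a a a a a a a a a A A   (applied A -> a)
  Step 42: a a a a a a a a a a a a a a a a a a a a A A  =>  a a a a a a a a a a a a a a a a a a a a a A   (applied A -> a)
  Step 43: a a a a a a a a a a a a a a a a a a a a a A  =>  a a a a a a a a a a a a a a a a a a a a a A A   (applied A -> A A)
  Step 44: a a a a a a a a a a a a a a a a a a a a a A A  =>  a a a a a a a a a a a a a a a a a a a a a A A A   (applied A -> A A)
  Step 45: a a a a a a a a a a a a a a a a a a a a a A A A  =>  a a a a a a a a a a a a a a a a a a a a a a A A   (applied A -> a)
  Step 46: a a a a a a a a a a a a a a a a a a a a a a A A  =>  a a a a a a a a a a a a a a a a a a a a a a A A A   (applied A -> A A)
  Step 47: a a a a a a a a a a a a a a a a a a a a a a A A A  =>  a a a a a a a a a a a a a a a a a a a a a a a A A   (applied A -> a)
  Step 48: a a a a a a a a a a a a a a a a a a a a a a a A A  =>  a a a a a a a a a a a a a a a a a a a a a a a a A   (applied A -> a)
  Step 49: a a a a a a a a a a a a a a a a a a a a a a a a A  =>  a a a a a a a a a a a a a a a a a a a a a a a a a   (applied A -> a)
Final yield: a a a a a a a a a a a a a a a a a a a a a a a a a
Total rewrite steps: 49

49


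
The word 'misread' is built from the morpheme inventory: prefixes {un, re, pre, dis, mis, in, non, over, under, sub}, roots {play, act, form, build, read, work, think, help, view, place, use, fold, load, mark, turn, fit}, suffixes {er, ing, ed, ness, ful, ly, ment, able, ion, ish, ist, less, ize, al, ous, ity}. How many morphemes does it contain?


Segmenting 'misread' against the inventory:
  'mis' -> prefix (morpheme 1)
  'read' -> root (morpheme 2)
Total morphemes: 2

2


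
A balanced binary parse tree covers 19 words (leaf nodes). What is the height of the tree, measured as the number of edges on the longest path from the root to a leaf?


In a balanced binary tree with n leaves the deepest leaf is ceil(log2(n)) edges below the root.
log2(19) = 4.2479
ceil(4.2479) = 5
height (edges) = 5

5


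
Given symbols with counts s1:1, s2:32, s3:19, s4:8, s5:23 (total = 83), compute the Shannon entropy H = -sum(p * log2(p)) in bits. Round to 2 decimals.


Computing entropy H = -sum(p_i * log2(p_i)):
  s1: p = 1/83 = 0.0120, -p*log2(p) = 0.0768
  s2: p = 32/83 = 0.3855, -p*log2(p) = 0.5301
  s3: p = 19/83 = 0.2289, -p*log2(p) = 0.4869
  s4: p = 8/83 = 0.0964, -p*log2(p) = 0.3253
  s5: p = 23/83 = 0.2771, -p*log2(p) = 0.5131
H = sum of terms = 1.9322
Rounded to 2 decimals: 1.93

1.93


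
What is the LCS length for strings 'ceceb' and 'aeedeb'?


DP table for LCS of 'ceceb' and 'aeedeb':
       a  e  e  d  e  b
    0  0  0  0  0  0  0
  c 0  0  0  0  0  0  0
  e 0  0  1  1  1  1  1
  c 0  0  1  1  1  1  1
  e 0  0  1  2  2  2  2
  b 0  0  1  2  2  2  3
LCS: 'eeb'
LCS length = 3

3


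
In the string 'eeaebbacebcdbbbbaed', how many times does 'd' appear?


Scanning 'eeaebbacebcdbbbbaed' for 'd':
  Position 11: 'd' -> MATCH (count: 1)
  Position 18: 'd' -> MATCH (count: 2)
Total occurrences of 'd': 2

2


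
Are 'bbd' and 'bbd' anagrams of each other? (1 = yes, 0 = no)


Sort characters of 'bbd': 'bbd'
Sort characters of 'bbd': 'bbd'
Sorted forms match -> they ARE anagrams
Result: 1

1


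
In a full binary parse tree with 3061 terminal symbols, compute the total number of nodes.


Leaf nodes (terminals): 3061
Internal nodes = n - 1 = 3061 - 1 = 3060
Total = leaves + internal = 3061 + 3060 = 6121

6121


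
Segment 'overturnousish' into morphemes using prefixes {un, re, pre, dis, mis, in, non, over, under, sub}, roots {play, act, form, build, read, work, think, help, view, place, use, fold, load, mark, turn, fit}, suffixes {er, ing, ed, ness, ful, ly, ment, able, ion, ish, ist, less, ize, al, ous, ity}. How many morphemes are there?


Segmenting 'overturnousish' against the inventory:
  'over' -> prefix (morpheme 1)
  'turn' -> root (morpheme 2)
  'ous' -> suffix (morpheme 3)
  'ish' -> suffix (morpheme 4)
Total morphemes: 4

4


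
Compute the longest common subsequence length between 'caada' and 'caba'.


DP table for LCS of 'caada' and 'caba':
       c  a  b  a
    0  0  0  0  0
  c 0  1  1  1  1
  a 0  1  2  2  2
  a 0  1  2  2  3
  d 0  1  2  2  3
  a 0  1  2  2  3
LCS: 'caa'
LCS length = 3

3


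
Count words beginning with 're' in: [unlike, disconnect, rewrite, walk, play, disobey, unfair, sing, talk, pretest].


Checking each word for prefix 're':
  'unlike' -> no (count: 0)
  'disconnect' -> no (count: 0)
  'rewrite' -> YES, starts with 're' (count: 1)
  'walk' -> no (count: 1)
  'play' -> no (count: 1)
  'disobey' -> no (count: 1)
  'unfair' -> no (count: 1)
  'sing' -> no (count: 1)
  'talk' -> no (count: 1)
  'pretest' -> no (count: 1)
Total with prefix 're': 1

1


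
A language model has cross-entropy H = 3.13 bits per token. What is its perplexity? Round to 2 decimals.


Perplexity formula: PP = 2^H
H = 3.13
PP = 2^3.13
Decompose: 2^3.13 = 2^3 * 2^0.13
2^3 = 8, 2^0.13 ~ 1.0942937
PP ~ 8 * 1.0942937 = 8.7543496
Rounded to 2 decimals: 8.75

8.75


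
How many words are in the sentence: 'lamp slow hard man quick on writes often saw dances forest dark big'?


Counting words by splitting on spaces:
  Word 1: 'lamp'
  Word 2: 'slow'
  Word 3: 'hard'
  Word 4: 'man'
  Word 5: 'quick'
  Word 6: 'on'
  Word 7: 'writes'
  Word 8: 'often'
  Word 9: 'saw'
  Word 10: 'dances'
  Word 11: 'forest'
  Word 12: 'dark'
  Word 13: 'big'
Total words: 13

13


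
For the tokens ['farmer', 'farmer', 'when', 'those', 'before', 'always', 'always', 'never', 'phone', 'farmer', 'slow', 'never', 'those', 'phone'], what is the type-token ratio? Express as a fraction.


Tokens: 14
Unique types: ('always', 'before', 'farmer', 'never', 'phone', 'slow', 'those', 'when') = 8
TTR = 8/14
Simplify: divide both by 2 -> 4/7
TTR = 4/7

4/7


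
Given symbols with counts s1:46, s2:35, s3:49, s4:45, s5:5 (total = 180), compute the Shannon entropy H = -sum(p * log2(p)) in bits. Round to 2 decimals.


Computing entropy H = -sum(p_i * log2(p_i)):
  s1: p = 46/180 = 0.2556, -p*log2(p) = 0.5030
  s2: p = 35/180 = 0.1944, -p*log2(p) = 0.4594
  s3: p = 49/180 = 0.2722, -p*log2(p) = 0.5110
  s4: p = 45/180 = 0.2500, -p*log2(p) = 0.5000
  s5: p = 5/180 = 0.0278, -p*log2(p) = 0.1436
H = sum of terms = 2.1170
Rounded to 2 decimals: 2.12

2.12


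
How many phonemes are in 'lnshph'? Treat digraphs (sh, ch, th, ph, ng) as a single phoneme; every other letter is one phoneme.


Parsing 'lnshph' greedily, digraphs first:
  'l' -> consonant phoneme (phonemes so far: 1)
  'n' -> consonant phoneme (phonemes so far: 2)
  'sh' -> digraph (1 consonant phoneme) (phonemes so far: 3)
  'ph' -> digraph (1 consonant phoneme) (phonemes so far: 4)
Total phonemes: 4

4


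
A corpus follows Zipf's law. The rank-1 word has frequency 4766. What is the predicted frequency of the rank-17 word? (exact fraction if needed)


Zipf's law: freq(rank) = f1 / rank
f1 = 4766, rank = 17
freq = 4766 / 17
GCD(4766, 17) = 1
Simplified: 4766/17

4766/17


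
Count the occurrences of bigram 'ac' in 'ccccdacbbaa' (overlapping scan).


Scanning 'ccccdacbbaa' for bigram 'ac':
  Position 0: 'cc' -> no
  Position 1: 'cc' -> no
  Position 2: 'cc' -> no
  Position 3: 'cd' -> no
  Position 4: 'da' -> no
  Position 5: 'ac' -> MATCH
  Position 6: 'cb' -> no
  Position 7: 'bb' -> no
  Position 8: 'ba' -> no
  Position 9: 'aa' -> no
Total matches: 1

1


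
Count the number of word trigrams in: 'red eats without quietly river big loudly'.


Word trigrams from [7] words:
  Trigram 1: (red eats without)
  Trigram 2: (eats without quietly)
  Trigram 3: (without quietly river)
  Trigram 4: (quietly river big)
  Trigram 5: (river big loudly)
Total word trigrams: 7 - 2 = 5

5


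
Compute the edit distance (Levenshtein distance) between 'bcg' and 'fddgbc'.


Building DP table for s1='bcg' (len 3) and s2='fddgbc' (len 6):
       f  d  d  g  b  c
    0  1  2  3  4  5  6
  b 1  1  2  3  4  4  5
  c 2  2  2  3  4  5  4
  g 3  3  3  3  3  4  5
Edit distance = dp[3][6] = 5

5


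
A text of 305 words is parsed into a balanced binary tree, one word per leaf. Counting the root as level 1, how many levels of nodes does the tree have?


In a balanced binary tree with n leaves the deepest leaf is ceil(log2(n)) edges below the root,
so counting node levels inclusive of root and leaves gives ceil(log2(n)) + 1 levels.
log2(305) = 8.2527
ceil(8.2527) = 9
levels = 9 + 1 = 10

10


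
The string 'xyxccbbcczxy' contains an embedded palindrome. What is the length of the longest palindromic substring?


Scanning 'xyxccbbcczxy' for palindromic substrings.
Substring at positions 3-8: 'ccbbcc'.
Check: reverse('ccbbcc') = 'ccbbcc' -> palindrome confirmed.
Neighbouring characters ('x' / 'z') break symmetry, so it cannot extend further.
No longer palindromic substring exists; longest length = 6

6


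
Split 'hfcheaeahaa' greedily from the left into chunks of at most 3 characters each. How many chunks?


'hfcheaeahaa' has 11 characters.
Chunking with max size 3:
  Chunk 1: 'hfc' (positions 0-2)
  Chunk 2: 'hea' (positions 3-5)
  Chunk 3: 'eah' (positions 6-8)
  Chunk 4: 'aa' (positions 9-10)
Total chunks: ceil(11 / 3) = 4

4


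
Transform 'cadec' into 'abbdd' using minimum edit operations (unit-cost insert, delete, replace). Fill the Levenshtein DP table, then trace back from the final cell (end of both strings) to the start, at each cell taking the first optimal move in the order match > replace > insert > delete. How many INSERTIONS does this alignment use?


Edit distance = 5. Backtracking from cell (5, 5) with preference match > replace > insert > delete,
then listing the resulting alignment 'cadec' -> 'abbdd' left to right:
  Step 1: replace c->a
  Step 2: replace a->b
  Step 3: replace d->b
  Step 4: replace e->d
  Step 5: replace c->d
Total insertions: 0

0


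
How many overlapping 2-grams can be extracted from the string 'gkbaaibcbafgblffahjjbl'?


String 'gkbaaibcbafgblffahjjbl' has length L = 22.
Number of overlapping n-grams = L - n + 1
Substituting: 22 - 2 + 1 = 21

21


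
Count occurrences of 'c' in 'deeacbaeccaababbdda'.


Scanning 'deeacbaeccaababbdda' for 'c':
  Position 4: 'c' -> MATCH (count: 1)
  Position 8: 'c' -> MATCH (count: 2)
  Position 9: 'c' -> MATCH (count: 3)
Total occurrences of 'c': 3

3


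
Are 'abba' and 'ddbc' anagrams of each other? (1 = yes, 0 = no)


Sort characters of 'abba': 'aabb'
Sort characters of 'ddbc': 'bcdd'
Sorted forms differ -> they are NOT anagrams
Result: 0

0


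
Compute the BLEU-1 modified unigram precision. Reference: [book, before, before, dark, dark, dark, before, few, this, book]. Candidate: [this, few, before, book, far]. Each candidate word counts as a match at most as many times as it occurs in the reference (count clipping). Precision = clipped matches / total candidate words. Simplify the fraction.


Reference word counts: {'before': 3, 'book': 2, 'dark': 3, 'few': 1, 'this': 1}
Checking each candidate word (with clipping):
  'this' -> in reference (ref count 1, used 1/1) -> match (matches: 1)
  'few' -> in reference (ref count 1, used 1/1) -> match (matches: 2)
  'before' -> in reference (ref count 3, used 1/3) -> match (matches: 3)
  'book' -> in reference (ref count 2, used 1/2) -> match (matches: 4)
  'far' -> not in reference -> no match (matches: 4)
Clipped matches: 4, Candidate length: 5
Precision = 4/5

4/5


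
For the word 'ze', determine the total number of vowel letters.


Scanning each character of 'ze':
  Position 1: 'z' -> consonant (running count: 0)
  Position 2: 'e' -> vowel (running count: 1)
Total vowels: 1

1


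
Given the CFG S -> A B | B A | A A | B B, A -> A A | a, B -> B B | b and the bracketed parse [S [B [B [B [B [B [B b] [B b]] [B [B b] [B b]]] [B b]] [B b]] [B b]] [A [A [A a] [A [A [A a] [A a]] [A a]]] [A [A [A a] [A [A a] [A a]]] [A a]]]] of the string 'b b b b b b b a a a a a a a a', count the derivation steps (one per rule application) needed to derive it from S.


Every bracketed nonterminal node [X ...] in the tree is produced by exactly one rule application.
Reading the tree off as a leftmost derivation:
  Step 1: S  =>  B A   (applied S -> B A)
  Step 2: B A  =>  B B A   (applied B -> B B)
  Step 3: B B A  =>  B B B A   (applied B -> B B)
  Step 4: B B B A  =>  B B B B A   (applied B -> B B)
  Step 5: B B B B A  =>  B B B B B A   (applied B -> B B)
  Step 6: B B B B B A  =>  B B B B B B A   (applied B -> B B)
  Step 7: B B B B B B A  =>  b B B B B B A   (applied B -> b)
  Step 8: b B B B B B A  =>  b b B B B B A   (applied B -> b)
  Step 9: b b B B B B A  =>  b b B B B B B A   (applied B -> B B)
  Step 10: b b B B B B B A  =>  b b b B B B B A   (applied B -> b)
  Step 11: b b b B B B B A  =>  b b b b B B B A   (applied B -> b)
  Step 12: b b b b B B B A  =>  b b b b b B B A   (applied B -> b)
  Step 13: b b b b b B B A  =>  b b b b b b B A   (applied B -> b)
  Step 14: b b b b b b B A  =>  b b b b b b b A   (applied B -> b)
  Step 15: b b b b b b b A  =>  b b b b b b b A A   (applied A -> A A)
  Step 16: b b b b b b b A A  =>  b b b b b b b A A A   (applied A -> A A)
  Step 17: b b b b b b b A A A  =>  b b b b b b b a A A   (applied A -> a)
  Step 18: b b b b b b b a A A  =>  b b b b b b b a A A A   (applied A -> A A)
  Step 19: b b b b b b b a A A A  =>  b b b b b b b a A A A A   (applied A -> A A)
  Step 20: b b b b b b b a A A A A  =>  b b b b b b b a a A A A   (applied A -> a)
  Step 21: b b b b b b b a a A A A  =>  b b b b b b b a a a A A   (applied A -> a)
  Step 22: b b b b b b b a a a A A  =>  b b b b b b b a a a a A   (applied A -> a)
  Step 23: b b b b b b b a a a a A  =>  b b b b b b b a a a a A A   (applied A -> A A)
  Step 24: b b b b b b b a a a a A A  =>  b b b b b b b a a a a A A A   (applied A -> A A)
  Step 25: b b b b b b b a a a a A A A  =>  b b b b b b b a a a a a A A   (applied A -> a)
  Step 26: b b b b b b b a a a a a A A  =>  b b b b b b b a a a a a A A A   (applied A -> A A)
  Step 27: b b b b b b b a a a a a A A A  =>  b b b b b b b a a a a a a A A   (applied A -> a)
  Step 28: b b b b b b b a a a a a a A A  =>  b b b b b b b a a a a a a a A   (applied A -> a)
  Step 29: b b b b b b b a a a a a a a A  =>  b b b b b b b a a a a a a a a   (applied A -> a)
Final yield: b b b b b b b a a a a a a a a
Total rewrite steps: 29

29


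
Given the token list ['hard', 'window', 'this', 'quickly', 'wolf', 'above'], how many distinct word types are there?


Listing all tokens and tracking unique types:
  Token 1: 'hard' -> NEW (unique so far: 1)
  Token 2: 'window' -> NEW (unique so far: 2)
  Token 3: 'this' -> NEW (unique so far: 3)
  Token 4: 'quickly' -> NEW (unique so far: 4)
  Token 5: 'wolf' -> NEW (unique so far: 5)
  Token 6: 'above' -> NEW (unique so far: 6)
Unique types: ('above', 'hard', 'quickly', 'this', 'window', 'wolf')
Vocabulary size: 6

6


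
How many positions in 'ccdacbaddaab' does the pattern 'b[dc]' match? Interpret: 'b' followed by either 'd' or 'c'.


Pattern: b[dc] means 'b' followed by either 'd' or 'c'.
Scanning 'ccdacbaddaab' position-by-position:
  Pos 0: window 'cc' -> no
  Pos 1: window 'cd' -> no
  Pos 2: window 'da' -> no
  Pos 3: window 'ac' -> no
  Pos 4: window 'cb' -> no
  Pos 5: window 'ba' -> no
  Pos 6: window 'ad' -> no
  Pos 7: window 'dd' -> no
  Pos 8: window 'da' -> no
  Pos 9: window 'aa' -> no
  Pos 10: window 'ab' -> no
  Pos 11: window 'b' -> no
Total matches: 0

0


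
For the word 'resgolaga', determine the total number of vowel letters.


Scanning each character of 'resgolaga':
  Position 1: 'r' -> consonant (running count: 0)
  Position 2: 'e' -> vowel (running count: 1)
  Position 3: 's' -> consonant (running count: 1)
  Position 4: 'g' -> consonant (running count: 1)
  Position 5: 'o' -> vowel (running count: 2)
  Position 6: 'l' -> consonant (running count: 2)
  Position 7: 'a' -> vowel (running count: 3)
  Position 8: 'g' -> consonant (running count: 3)
  Position 9: 'a' -> vowel (running count: 4)
Total vowels: 4

4


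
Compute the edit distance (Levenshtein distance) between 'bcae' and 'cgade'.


Building DP table for s1='bcae' (len 4) and s2='cgade' (len 5):
       c  g  a  d  e
    0  1  2  3  4  5
  b 1  1  2  3  4  5
  c 2  1  2  3  4  5
  a 3  2  2  2  3  4
  e 4  3  3  3  3  3
Edit distance = dp[4][5] = 3

3


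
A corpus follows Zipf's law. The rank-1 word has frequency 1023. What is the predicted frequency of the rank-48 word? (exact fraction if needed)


Zipf's law: freq(rank) = f1 / rank
f1 = 1023, rank = 48
freq = 1023 / 48
GCD(1023, 48) = 3
Simplified: 341/16

341/16


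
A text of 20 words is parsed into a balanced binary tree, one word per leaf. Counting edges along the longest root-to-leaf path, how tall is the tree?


In a balanced binary tree with n leaves the deepest leaf is ceil(log2(n)) edges below the root.
log2(20) = 4.3219
ceil(4.3219) = 5
height (edges) = 5

5


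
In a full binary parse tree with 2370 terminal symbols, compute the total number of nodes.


Leaf nodes (terminals): 2370
Internal nodes = n - 1 = 2370 - 1 = 2369
Total = leaves + internal = 2370 + 2369 = 4739

4739


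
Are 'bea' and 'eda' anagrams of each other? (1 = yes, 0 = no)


Sort characters of 'bea': 'abe'
Sort characters of 'eda': 'ade'
Sorted forms differ -> they are NOT anagrams
Result: 0

0
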